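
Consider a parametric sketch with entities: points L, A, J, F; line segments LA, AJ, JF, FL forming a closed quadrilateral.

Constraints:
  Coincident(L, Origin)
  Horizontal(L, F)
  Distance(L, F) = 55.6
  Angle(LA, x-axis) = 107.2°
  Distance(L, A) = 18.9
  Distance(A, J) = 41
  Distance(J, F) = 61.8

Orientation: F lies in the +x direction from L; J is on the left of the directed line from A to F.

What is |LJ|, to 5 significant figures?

54.039

L is at the origin; L and F share the same y with |LF| = 55.6 and F in +x, so F = (55.6, 0). LA runs at 107.2° with |LA| = 18.9, so A = (-5.5889, 18.055). J is determined by |AJ| = 41.0 and |JF| = 61.8 together: it lies at the intersection of circle(A, 41.0) and circle(F, 61.8). With |AF| = 63.797, the foot of the radical line on AF is 15.140 from A and the perpendicular offset is √(41.0² − 15.140²) = 38.102. Taking the left-of-AF solution: J = (19.716, 50.314).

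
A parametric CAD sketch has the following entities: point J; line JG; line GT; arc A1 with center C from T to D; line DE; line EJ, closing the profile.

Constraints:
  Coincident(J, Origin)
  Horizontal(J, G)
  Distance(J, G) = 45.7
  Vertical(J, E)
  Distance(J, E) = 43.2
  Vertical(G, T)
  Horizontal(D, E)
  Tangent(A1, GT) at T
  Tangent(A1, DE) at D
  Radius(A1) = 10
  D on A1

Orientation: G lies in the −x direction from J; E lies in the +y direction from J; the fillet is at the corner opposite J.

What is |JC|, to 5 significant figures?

48.752

J is at the origin; JG is horizontal with |JG| = 45.7 and G on the −x side, so G = (-45.700, 0.0000). JE is vertical with |JE| = 43.2 and E on the +y side, so E = (0.0000, 43.200). The virtual corner opposite J is at (-45.700, 43.200). A1 meets GT tangentially, so CT is at right angles to GT and A1 meets DE tangentially, so CD is at right angles to DE, with radius 10.0, so the center C sits 10.0 in from both sides at C = (-35.700, 33.200). Then |JC| = |C − J| = 48.752.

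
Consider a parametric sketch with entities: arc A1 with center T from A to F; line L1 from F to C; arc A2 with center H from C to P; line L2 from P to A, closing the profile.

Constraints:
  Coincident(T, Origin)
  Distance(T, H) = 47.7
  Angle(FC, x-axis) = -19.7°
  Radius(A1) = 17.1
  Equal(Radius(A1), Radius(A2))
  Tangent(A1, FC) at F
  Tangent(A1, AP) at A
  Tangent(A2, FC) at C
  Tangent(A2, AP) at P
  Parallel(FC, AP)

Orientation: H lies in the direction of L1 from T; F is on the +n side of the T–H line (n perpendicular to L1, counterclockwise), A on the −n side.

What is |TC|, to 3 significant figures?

50.7

Tangency of A1 to both parallel lines with radius 17.1 puts F and A at T ± 17.1·n: F = (5.76, 16.1), A = (-5.76, -16.1). Equal radii place C and P the same way about H: C = H + 17.1·n = (50.7, 0.0197), P = H − 17.1·n = (39.1, -32.2). Then |TC| = |C − T| = 50.7.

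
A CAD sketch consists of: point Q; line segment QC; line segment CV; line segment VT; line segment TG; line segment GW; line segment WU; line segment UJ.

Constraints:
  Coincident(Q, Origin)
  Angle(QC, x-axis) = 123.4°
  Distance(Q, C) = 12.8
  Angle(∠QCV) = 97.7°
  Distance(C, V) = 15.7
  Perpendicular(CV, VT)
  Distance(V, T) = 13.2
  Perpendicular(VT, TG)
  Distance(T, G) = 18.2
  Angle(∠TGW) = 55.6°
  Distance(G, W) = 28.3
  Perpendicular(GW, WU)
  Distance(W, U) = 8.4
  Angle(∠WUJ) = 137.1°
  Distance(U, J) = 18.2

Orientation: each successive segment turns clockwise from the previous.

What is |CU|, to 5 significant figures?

21.123

∠TGW = 55.6° gives GW at 96.700° from the x-axis; with |GW| = 28.3, W = (-3.5545, 27.202). GW is perpendicular to WU, so WU runs at 6.7000°; with |WU| = 8.4, U = (4.7881, 28.182). Then |CU| = |U − C| = 21.123.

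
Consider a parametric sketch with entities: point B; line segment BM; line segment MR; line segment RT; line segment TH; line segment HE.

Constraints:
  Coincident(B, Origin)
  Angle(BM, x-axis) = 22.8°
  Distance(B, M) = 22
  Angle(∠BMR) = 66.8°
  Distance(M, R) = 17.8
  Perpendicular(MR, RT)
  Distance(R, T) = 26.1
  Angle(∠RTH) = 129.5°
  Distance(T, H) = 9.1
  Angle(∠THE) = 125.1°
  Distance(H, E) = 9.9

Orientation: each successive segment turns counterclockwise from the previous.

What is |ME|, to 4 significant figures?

29.29

B is at the origin; BM runs at 22.8° with length 22.0, so M = (20.28, 8.525). ∠BMR = 66.8° gives MR at 136.0° from the x-axis; with |MR| = 17.8, R = (7.477, 20.89). The perpendicularity gives RT at right angles to MR, so RT runs at -134.0°; with |RT| = 26.1, T = (-10.65, 2.115). ∠RTH = 129.5° gives TH at -83.50° from the x-axis; with |TH| = 9.1, H = (-9.624, -6.926). ∠THE = 125.1° gives HE at -28.60° from the x-axis; with |HE| = 9.9, E = (-0.9317, -11.67). Then |ME| = |E − M| = 29.29.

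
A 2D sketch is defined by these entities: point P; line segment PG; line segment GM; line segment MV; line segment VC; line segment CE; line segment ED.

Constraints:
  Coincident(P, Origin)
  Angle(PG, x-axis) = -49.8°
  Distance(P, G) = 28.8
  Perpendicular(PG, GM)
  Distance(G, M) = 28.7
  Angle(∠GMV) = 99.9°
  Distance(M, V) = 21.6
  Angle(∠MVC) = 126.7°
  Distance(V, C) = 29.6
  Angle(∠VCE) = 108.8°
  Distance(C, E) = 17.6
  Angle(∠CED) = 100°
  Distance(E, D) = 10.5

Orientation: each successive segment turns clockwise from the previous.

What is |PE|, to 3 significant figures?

7.73

P is at the origin; PG runs at -49.8° with length 28.8, so G = (18.6, -22.0). The perpendicularity gives GM at right angles to PG, so GM runs at -140°; with |GM| = 28.7, M = (-3.33, -40.5). ∠GMV = 99.9° gives MV at 140° from the x-axis; with |MV| = 21.6, V = (-19.9, -26.7). ∠MVC = 126.7° gives VC at 86.8° from the x-axis; with |VC| = 29.6, C = (-18.3, 2.89). ∠VCE = 108.8° gives CE at 15.6° from the x-axis; with |CE| = 17.6, E = (-1.30, 7.62). Then |PE| = |E − P| = 7.73.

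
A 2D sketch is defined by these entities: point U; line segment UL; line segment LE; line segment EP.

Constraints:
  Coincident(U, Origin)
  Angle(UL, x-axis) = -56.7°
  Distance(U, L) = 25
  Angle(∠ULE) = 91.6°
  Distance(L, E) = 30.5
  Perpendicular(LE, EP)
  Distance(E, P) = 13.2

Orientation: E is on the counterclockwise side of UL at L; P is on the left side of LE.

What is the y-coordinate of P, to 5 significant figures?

6.3624

U is at the origin; UL runs at -56.7° with length 25.0, so L = 25.0·(cos -56.7°, sin -56.7°) = (13.726, -20.895). ∠ULE = 91.6°, so LE runs at -56.7° + (180° − 91.6°) = 31.700° from the x-axis; with |LE| = 30.5, E = L + 30.5·(cos 31.700°, sin 31.700°) = (39.675, -4.8683). The perpendicularity gives EP at right angles to LE; with |EP| = 13.2 on the left of LE, P = E + 13.2·(-0.52547, 0.85081) = (32.739, 6.3624). So P.y = 6.3624.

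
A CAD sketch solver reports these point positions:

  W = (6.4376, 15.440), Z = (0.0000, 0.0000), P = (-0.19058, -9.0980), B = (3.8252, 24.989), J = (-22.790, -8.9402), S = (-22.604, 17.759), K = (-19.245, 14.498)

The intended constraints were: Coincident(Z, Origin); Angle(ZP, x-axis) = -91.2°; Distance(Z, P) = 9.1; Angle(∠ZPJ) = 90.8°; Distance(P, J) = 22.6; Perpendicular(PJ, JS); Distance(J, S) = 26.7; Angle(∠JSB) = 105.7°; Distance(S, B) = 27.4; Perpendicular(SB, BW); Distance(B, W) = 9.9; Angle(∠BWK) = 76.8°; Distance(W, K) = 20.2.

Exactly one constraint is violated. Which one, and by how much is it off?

Distance(W, K) = 20.2 — off by 5.50.

Z = (0.00, 0.00) ✓; ZP at -91.20° ✓; |ZP| = 9.100 ✓; ∠ZPJ = 90.80° ✓; |PJ| = 22.60 ✓; ∠(PJ, JS) = 90.00° ✓; |JS| = 26.70 ✓; ∠JSB = 105.7° ✓; |SB| = 27.40 ✓; ∠(SB, BW) = 90.00° ✓; |BW| = 9.900 ✓; ∠BWK = 76.80° ✓; |WK| = 25.70 ✗.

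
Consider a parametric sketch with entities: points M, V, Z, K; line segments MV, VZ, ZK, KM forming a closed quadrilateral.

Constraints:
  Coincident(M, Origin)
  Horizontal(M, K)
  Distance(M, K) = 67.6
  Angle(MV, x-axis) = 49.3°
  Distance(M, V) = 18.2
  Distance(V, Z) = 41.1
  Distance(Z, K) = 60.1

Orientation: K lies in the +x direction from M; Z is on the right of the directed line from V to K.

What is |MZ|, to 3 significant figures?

30.6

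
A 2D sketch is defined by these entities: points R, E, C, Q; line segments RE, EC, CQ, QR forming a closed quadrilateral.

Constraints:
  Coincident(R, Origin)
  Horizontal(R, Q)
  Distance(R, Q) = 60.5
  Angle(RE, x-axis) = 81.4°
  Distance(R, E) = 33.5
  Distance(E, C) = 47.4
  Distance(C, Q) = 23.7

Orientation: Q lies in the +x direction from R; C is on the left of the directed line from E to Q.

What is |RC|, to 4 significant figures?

55.45

R is at the origin; RQ is horizontal with |RQ| = 60.5 and Q in +x, so Q = (60.5, 0). RE runs at 81.4° with |RE| = 33.5, so E = (5.009, 33.12). C is determined by |EC| = 47.4 and |CQ| = 23.7 together: it lies at the intersection of circle(E, 47.4) and circle(Q, 23.7). With |EQ| = 64.62, the foot of the radical line on EQ is 45.35 from E and the perpendicular offset is √(47.4² − 45.35²) = 13.79. Taking the left-of-EQ solution: C = (51.02, 21.72).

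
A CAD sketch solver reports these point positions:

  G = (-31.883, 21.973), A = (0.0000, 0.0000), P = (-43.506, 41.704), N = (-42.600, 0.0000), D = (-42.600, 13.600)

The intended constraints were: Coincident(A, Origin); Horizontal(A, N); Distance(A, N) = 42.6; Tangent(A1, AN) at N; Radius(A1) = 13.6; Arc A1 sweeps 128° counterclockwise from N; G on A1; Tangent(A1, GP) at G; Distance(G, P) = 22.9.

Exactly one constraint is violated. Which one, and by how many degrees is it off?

Tangent(A1, GP) at G — off by 7.50°.

A = (0.00, 0.00) ✓; A.y = 0.00, N.y = 0.00 ✓; |AN| = 42.60 ✓; ∠(DN, NA) = 90.00° ✓; |DN| = 13.60 ✓; bearing(D→G) − bearing(D→N) = 128.0° ✓; |DG| = 13.60 ✓; ∠(DG, GP) = 97.50° ✗; |GP| = 22.90 ✓.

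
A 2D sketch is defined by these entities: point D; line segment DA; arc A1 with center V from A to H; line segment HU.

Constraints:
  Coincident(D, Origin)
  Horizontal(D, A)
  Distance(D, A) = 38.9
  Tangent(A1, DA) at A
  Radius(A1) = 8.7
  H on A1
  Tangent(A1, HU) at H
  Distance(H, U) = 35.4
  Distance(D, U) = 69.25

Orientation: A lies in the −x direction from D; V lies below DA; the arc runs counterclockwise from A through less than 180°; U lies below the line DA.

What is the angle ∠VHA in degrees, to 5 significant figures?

51.919°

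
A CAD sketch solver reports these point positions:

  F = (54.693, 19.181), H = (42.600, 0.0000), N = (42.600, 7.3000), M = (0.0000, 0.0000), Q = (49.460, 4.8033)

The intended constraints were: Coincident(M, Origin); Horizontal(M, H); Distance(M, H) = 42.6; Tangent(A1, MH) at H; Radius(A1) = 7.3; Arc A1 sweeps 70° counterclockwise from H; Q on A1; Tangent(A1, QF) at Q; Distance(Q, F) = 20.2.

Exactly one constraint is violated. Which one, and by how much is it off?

Distance(Q, F) = 20.2 — off by 4.90.

M = (0.00, 0.00) ✓; M.y = 0.00, H.y = 0.00 ✓; |MH| = 42.60 ✓; ∠(NH, HM) = 90.00° ✓; |NH| = 7.300 ✓; bearing(N→Q) − bearing(N→H) = 70.00° ✓; |NQ| = 7.300 ✓; ∠(NQ, QF) = 90.00° ✓; |QF| = 15.30 ✗.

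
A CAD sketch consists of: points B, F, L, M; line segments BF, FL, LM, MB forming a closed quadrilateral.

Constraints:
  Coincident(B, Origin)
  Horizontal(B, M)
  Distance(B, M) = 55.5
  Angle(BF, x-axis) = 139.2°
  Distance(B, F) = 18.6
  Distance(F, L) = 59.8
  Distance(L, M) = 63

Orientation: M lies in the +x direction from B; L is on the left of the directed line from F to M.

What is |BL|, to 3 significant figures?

62.0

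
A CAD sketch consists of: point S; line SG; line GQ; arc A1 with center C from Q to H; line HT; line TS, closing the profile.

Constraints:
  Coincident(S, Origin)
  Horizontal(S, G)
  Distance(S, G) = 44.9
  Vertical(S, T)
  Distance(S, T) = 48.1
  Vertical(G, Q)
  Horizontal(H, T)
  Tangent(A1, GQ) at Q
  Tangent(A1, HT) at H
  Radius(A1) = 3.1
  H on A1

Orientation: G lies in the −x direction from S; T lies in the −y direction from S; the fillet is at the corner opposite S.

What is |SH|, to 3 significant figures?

63.7

S is at the origin; S and G share the same y with |SG| = 44.9 and G on the −x side, so G = (-44.9, 0.00). ST is vertical with |ST| = 48.1 and T on the −y side, so T = (0.00, -48.1). The virtual corner opposite S is at (-44.9, -48.1). A1 meets GQ tangentially, so CQ is at right angles to GQ and since A1 is tangent to HT there, CH ⟂ HT, with radius 3.1, so the center C sits 3.1 in from both sides at C = (-41.8, -45.0). That places the tangent points at Q = (-44.9, -45.0) on GQ and H = (-41.8, -48.1) on HT. Then |SH| = |H − S| = 63.7.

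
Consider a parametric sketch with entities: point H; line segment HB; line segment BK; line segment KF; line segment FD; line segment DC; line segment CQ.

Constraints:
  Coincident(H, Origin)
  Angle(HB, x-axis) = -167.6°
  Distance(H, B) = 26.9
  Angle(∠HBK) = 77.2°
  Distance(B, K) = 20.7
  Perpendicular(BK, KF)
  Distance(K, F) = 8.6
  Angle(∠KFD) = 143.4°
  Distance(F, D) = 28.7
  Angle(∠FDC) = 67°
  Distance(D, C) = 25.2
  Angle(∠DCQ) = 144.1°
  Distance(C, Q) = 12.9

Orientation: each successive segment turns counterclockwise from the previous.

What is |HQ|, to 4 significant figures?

32.30

∠FDC = 67.0° gives DC at 174.8° from the x-axis; with |DC| = 25.2, C = (-21.21, 6.733). ∠DCQ = 144.1° gives CQ at -149.3° from the x-axis; with |CQ| = 12.9, Q = (-32.30, 0.1467). Then |HQ| = |Q − H| = 32.30.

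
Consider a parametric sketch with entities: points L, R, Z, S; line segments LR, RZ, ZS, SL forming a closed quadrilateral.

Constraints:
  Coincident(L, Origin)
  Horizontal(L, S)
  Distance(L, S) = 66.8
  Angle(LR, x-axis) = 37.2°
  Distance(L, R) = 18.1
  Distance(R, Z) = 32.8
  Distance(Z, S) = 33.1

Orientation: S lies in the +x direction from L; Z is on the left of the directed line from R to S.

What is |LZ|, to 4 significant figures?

50.60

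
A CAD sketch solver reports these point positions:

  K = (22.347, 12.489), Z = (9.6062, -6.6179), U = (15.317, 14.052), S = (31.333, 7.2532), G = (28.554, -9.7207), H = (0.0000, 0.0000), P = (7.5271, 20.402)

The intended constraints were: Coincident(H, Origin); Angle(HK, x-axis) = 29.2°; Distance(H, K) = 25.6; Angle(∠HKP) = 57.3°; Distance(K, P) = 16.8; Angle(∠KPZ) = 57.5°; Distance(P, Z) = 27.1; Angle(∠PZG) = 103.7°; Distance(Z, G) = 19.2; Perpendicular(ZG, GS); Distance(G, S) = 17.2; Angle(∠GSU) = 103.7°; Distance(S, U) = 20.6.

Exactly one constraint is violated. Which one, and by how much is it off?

Distance(S, U) = 20.6 — off by 3.20.

H = (0.00, 0.00) ✓; HK at 29.20° ✓; |HK| = 25.60 ✓; ∠HKP = 57.30° ✓; |KP| = 16.80 ✓; ∠KPZ = 57.50° ✓; |PZ| = 27.10 ✓; ∠PZG = 103.7° ✓; |ZG| = 19.20 ✓; ∠(ZG, GS) = 90.00° ✓; |GS| = 17.20 ✓; ∠GSU = 103.7° ✓; |SU| = 17.40 ✗.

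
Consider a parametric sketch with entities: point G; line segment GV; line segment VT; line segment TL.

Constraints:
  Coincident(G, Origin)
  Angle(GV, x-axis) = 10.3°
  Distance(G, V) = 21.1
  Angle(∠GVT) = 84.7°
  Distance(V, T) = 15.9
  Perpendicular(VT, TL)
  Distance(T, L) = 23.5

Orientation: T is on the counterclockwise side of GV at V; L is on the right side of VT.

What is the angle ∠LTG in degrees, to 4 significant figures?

146.4°

G is at the origin; GV runs at 10.3° with length 21.1, so V = 21.1·(cos 10.3°, sin 10.3°) = (20.76, 3.773). ∠GVT = 84.7°, so VT runs at 10.3° + (180° − 84.7°) = 105.6° from the x-axis; with |VT| = 15.9, T = V + 15.9·(cos 105.6°, sin 105.6°) = (16.48, 19.09). VT is perpendicular to TL; with |TL| = 23.5 on the right of VT, L = T + 23.5·(0.9632, 0.2689) = (39.12, 25.41). Then cos ∠LTG = TL·TG / (|TL||TG|), giving 146.4°.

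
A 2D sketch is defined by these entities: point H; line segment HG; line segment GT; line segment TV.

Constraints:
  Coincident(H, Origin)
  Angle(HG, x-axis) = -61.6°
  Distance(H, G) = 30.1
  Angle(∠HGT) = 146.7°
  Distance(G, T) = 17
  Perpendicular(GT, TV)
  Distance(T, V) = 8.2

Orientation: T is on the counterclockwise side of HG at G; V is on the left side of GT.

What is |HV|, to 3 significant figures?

43.0

H is at the origin; HG runs at -61.6° with length 30.1, so G = 30.1·(cos -61.6°, sin -61.6°) = (14.3, -26.5). ∠HGT = 146.7°, so GT runs at -61.6° + (180° − 146.7°) = -28.3° from the x-axis; with |GT| = 17.0, T = G + 17.0·(cos -28.3°, sin -28.3°) = (29.3, -34.5). GT ⟂ TV; with |TV| = 8.2 on the left of GT, V = T + 8.2·(0.474, 0.880) = (33.2, -27.3). Then |HV| = |V − H| = 43.0.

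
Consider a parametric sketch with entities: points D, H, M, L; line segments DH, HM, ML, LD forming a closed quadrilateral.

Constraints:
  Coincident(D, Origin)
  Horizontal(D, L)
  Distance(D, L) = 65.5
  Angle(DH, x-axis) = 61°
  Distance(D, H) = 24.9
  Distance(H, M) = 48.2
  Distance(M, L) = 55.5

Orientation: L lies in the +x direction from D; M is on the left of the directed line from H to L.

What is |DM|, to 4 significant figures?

72.03

Checks: |HM| = 48.20 ✓; |ML| = 55.50 ✓.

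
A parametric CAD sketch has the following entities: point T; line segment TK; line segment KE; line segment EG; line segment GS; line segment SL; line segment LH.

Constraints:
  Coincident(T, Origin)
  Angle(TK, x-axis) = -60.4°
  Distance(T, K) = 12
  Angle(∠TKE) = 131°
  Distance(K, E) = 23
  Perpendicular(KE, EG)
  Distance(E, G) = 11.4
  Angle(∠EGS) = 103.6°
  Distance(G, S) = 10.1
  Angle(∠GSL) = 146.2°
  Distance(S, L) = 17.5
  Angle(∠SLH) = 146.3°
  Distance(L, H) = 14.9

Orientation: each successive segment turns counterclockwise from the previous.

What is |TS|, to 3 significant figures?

21.6

KE ⟂ EG, so EG runs at 78.6°; with |EG| = 11.4, G = (30.7, -3.80). ∠EGS = 103.6° gives GS at 155° from the x-axis; with |GS| = 10.1, S = (21.6, 0.463). Then |TS| = |S − T| = 21.6.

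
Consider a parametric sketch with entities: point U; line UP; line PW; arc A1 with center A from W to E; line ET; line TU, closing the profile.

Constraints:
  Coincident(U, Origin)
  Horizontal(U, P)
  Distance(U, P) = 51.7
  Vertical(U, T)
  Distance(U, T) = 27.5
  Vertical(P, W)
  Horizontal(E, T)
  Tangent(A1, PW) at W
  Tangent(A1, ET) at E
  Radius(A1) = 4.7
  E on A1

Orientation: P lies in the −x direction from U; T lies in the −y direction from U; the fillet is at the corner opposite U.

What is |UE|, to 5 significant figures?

54.454

U is at the origin; UP is horizontal with |UP| = 51.7 and P on the −x side, so P = (-51.700, 0.0000). UT is vertical with |UT| = 27.5 and T on the −y side, so T = (0.0000, -27.500). The virtual corner opposite U is at (-51.700, -27.500). A1 meets PW tangentially, so AW is at right angles to PW and since A1 is tangent to ET there, AE ⟂ ET, with radius 4.7, so the center A sits 4.7 in from both sides at A = (-47.000, -22.800). That places the tangent points at W = (-51.700, -22.800) on PW and E = (-47.000, -27.500) on ET. Then |UE| = |E − U| = 54.454.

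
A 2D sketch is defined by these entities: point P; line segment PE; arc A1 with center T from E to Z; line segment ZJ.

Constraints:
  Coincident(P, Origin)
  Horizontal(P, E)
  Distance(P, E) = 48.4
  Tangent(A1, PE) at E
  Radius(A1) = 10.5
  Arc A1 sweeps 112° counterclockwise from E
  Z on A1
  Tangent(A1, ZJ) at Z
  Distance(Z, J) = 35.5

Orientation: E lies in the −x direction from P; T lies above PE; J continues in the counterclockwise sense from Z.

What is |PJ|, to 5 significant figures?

70.300

On A1, E sits at bearing -90° from T; a 112° counterclockwise sweep puts Z at bearing 22°, so Z = T + 10.5·(cos 22°, sin 22°) = (-38.665, 14.433). Tangency of A1 to ZJ means the radius TZ is perpendicular to ZJ, so ZJ runs along (−sin 22°, cos 22°); with |ZJ| = 35.5, J = (-51.963, 47.348). Then |PJ| = |J − P| = 70.300.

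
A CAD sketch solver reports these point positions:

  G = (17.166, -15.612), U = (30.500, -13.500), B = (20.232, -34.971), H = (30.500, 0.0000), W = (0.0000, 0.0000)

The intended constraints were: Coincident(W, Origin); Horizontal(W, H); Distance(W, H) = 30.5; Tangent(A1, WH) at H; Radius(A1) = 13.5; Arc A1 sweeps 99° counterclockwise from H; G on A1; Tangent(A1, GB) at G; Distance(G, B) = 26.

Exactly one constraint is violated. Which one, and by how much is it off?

Distance(G, B) = 26 — off by 6.40.

W = (0.00, 0.00) ✓; W.y = 0.00, H.y = 0.00 ✓; |WH| = 30.50 ✓; ∠(UH, HW) = 90.00° ✓; |UH| = 13.50 ✓; bearing(U→G) − bearing(U→H) = 99.00° ✓; |UG| = 13.50 ✓; ∠(UG, GB) = 90.00° ✓; |GB| = 19.60 ✗.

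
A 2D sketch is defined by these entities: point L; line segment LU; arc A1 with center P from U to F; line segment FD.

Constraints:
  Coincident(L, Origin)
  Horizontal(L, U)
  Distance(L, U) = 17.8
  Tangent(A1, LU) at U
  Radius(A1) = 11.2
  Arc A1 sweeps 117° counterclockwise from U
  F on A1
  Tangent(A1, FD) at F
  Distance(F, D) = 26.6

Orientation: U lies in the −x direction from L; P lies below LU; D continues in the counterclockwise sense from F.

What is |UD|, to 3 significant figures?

40.0

L is at the origin; L and U share the same y with |LU| = 17.8 and U on the −x side, so U = (-17.8, 0.00). Since A1 is tangent to LU there, PU ⟂ LU, so P = U + (0, -11.2) = (-17.8, -11.2). On A1, U sits at bearing 90° from P; a 117° counterclockwise sweep puts F at bearing 207°, so F = P + 11.2·(cos 207°, sin 207°) = (-27.8, -16.3). A1 meets FD tangentially, so PF is at right angles to FD, so FD runs along (−sin 207°, cos 207°); with |FD| = 26.6, D = (-15.7, -40.0). Then |UD| = |D − U| = 40.0.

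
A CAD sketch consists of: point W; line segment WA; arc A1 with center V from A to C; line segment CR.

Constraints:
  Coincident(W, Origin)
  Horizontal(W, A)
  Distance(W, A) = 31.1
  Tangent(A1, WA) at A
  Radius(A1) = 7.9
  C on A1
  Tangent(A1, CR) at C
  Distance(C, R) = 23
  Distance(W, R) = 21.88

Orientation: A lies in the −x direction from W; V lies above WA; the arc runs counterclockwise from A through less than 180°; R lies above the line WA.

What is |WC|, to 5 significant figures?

25.392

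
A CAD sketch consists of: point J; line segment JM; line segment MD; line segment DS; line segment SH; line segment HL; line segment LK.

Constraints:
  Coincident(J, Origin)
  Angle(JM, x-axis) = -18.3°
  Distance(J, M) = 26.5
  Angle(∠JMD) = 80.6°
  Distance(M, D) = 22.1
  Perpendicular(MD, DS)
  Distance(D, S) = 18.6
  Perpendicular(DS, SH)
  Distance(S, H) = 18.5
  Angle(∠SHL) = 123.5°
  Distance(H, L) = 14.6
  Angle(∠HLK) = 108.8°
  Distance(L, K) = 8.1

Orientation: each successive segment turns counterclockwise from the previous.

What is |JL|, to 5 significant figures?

21.588

The perpendicularity gives SH at right angles to DS, so SH runs at -98.900°; with |SH| = 18.5, H = (7.3407, -1.8865). ∠SHL = 123.5° gives HL at -42.400° from the x-axis; with |HL| = 14.6, L = (18.122, -11.731). Then |JL| = |L − J| = 21.588.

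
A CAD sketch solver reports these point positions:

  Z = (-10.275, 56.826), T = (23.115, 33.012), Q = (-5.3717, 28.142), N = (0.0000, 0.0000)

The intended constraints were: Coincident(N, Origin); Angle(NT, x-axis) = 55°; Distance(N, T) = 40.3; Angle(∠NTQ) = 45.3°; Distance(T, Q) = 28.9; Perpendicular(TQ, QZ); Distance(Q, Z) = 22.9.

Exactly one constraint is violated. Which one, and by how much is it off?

Distance(Q, Z) = 22.9 — off by 6.20.

N = (0.00, 0.00) ✓; NT at 55.00° ✓; |NT| = 40.30 ✓; ∠NTQ = 45.30° ✓; |TQ| = 28.90 ✓; ∠(TQ, QZ) = 90.00° ✓; |QZ| = 29.10 ✗.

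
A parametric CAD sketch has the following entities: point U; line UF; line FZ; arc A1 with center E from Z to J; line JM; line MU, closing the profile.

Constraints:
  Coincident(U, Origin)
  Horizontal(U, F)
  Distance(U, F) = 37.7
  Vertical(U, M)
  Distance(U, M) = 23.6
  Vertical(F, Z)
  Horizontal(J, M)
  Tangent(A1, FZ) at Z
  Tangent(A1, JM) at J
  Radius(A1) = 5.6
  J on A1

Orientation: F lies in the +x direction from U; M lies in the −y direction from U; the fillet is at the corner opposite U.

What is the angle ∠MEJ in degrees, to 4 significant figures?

80.10°

U is at the origin; UF is horizontal with |UF| = 37.7 and F on the +x side, so F = (37.70, 0.000). U and M share the same x with |UM| = 23.6 and M on the −y side, so M = (0.000, -23.60). The virtual corner opposite U is at (37.70, -23.60). Tangency of A1 to FZ means the radius EZ is perpendicular to FZ and A1 meets JM tangentially, so EJ is at right angles to JM, with radius 5.6, so the center E sits 5.6 in from both sides at E = (32.10, -18.00). That places the tangent points at Z = (37.70, -18.00) on FZ and J = (32.10, -23.60) on JM. Then cos ∠MEJ = EM·EJ / (|EM||EJ|), giving 80.10°.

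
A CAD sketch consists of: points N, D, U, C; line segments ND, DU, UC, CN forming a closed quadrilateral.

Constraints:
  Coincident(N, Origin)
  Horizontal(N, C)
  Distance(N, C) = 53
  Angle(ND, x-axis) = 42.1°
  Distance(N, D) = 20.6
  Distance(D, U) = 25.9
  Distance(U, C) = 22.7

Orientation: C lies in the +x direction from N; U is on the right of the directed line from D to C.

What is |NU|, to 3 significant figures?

32.0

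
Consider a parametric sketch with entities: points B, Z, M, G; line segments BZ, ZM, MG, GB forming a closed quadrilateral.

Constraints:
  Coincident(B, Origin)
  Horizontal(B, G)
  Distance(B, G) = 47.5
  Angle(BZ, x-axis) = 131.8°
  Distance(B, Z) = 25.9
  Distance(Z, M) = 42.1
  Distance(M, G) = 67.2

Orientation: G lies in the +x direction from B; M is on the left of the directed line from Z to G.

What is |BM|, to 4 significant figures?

54.13

B is at the origin; BG is horizontal with |BG| = 47.5 and G in +x, so G = (47.5, 0). BZ runs at 131.8° with |BZ| = 25.9, so Z = (-17.26, 19.31). M is determined by |ZM| = 42.1 and |MG| = 67.2 together: it lies at the intersection of circle(Z, 42.1) and circle(G, 67.2). With |ZG| = 67.58, the foot of the radical line on ZG is 13.49 from Z and the perpendicular offset is √(42.1² − 13.49²) = 39.88. Taking the left-of-ZG solution: M = (7.060, 53.67).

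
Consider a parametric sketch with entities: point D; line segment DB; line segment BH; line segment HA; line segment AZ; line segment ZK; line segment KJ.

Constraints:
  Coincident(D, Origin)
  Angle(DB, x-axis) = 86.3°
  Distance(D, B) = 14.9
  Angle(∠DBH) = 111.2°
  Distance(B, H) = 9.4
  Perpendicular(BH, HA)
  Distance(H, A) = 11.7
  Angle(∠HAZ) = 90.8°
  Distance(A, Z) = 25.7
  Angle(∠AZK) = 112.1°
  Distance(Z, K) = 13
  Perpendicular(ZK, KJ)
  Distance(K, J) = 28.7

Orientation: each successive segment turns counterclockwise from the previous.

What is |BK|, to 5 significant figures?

21.356

D is at the origin; DB runs at 86.3° with length 14.9, so B = (0.96153, 14.869). ∠DBH = 111.2° gives BH at 155.10° from the x-axis; with |BH| = 9.4, H = (-7.5647, 18.827). BH ⟂ HA, so HA runs at -114.90°; with |HA| = 11.7, A = (-12.491, 8.2143). ∠HAZ = 90.8° gives AZ at -25.700° from the x-axis; with |AZ| = 25.7, Z = (10.667, -2.9308). ∠AZK = 112.1° gives ZK at 42.200° from the x-axis; with |ZK| = 13.0, K = (20.297, 5.8016). Then |BK| = |K − B| = 21.356.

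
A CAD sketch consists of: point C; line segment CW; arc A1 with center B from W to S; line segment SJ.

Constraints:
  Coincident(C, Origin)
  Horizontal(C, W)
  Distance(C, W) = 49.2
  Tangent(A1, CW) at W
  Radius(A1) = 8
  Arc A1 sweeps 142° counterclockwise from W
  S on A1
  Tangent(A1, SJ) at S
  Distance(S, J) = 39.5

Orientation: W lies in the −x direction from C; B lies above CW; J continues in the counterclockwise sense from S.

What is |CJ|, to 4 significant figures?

84.72

C is at the origin; C and W share the same y with |CW| = 49.2 and W on the −x side, so W = (-49.20, 0.000). Since A1 is tangent to CW there, BW ⟂ CW, so B = W + (0, 8) = (-49.20, 8.000). On A1, W sits at bearing -90° from B; a 142° counterclockwise sweep puts S at bearing 52°, so S = B + 8.0·(cos 52°, sin 52°) = (-44.27, 14.30). A1 meets SJ tangentially, so BS is at right angles to SJ, so SJ runs along (−sin 52°, cos 52°); with |SJ| = 39.5, J = (-75.40, 38.62). Then |CJ| = |J − C| = 84.72.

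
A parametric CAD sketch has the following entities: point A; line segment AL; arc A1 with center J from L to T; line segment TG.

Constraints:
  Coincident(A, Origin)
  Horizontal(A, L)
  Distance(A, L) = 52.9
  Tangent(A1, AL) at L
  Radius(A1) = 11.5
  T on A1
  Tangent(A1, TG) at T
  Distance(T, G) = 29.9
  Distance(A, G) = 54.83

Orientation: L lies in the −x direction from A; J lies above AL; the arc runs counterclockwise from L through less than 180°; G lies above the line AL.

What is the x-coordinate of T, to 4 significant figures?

-41.49

A is at the origin; AL is horizontal with |AL| = 52.9 and L on the −x side, so L = (-52.90, 0.000). Tangency of A1 to AL means the radius JL is perpendicular to AL, so J = L + (0, 11.5) = (-52.90, 11.50). Since JT ⟂ TG (tangency), |JG| = √(11.5² + 29.9²) = 32.04 regardless of where T sits on A1. So G lies on both circle(A, 54.83) and circle(J, 32.04); the above-AL intersection is G = (-37.78, 39.74). T is the foot of the tangent from G: T = (-41.49, 10.07).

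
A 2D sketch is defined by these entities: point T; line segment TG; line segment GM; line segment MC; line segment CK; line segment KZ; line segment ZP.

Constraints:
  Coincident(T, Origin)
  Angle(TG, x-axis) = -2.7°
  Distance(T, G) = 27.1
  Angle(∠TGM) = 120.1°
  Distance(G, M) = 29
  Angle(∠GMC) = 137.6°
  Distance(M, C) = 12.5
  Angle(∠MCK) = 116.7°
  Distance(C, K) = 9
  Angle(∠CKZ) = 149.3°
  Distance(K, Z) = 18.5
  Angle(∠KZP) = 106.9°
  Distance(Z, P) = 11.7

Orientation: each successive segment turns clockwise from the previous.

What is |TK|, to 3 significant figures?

49.8

T is at the origin; TG runs at -2.7° with length 27.1, so G = (27.1, -1.28). ∠TGM = 120.1° gives GM at -62.6° from the x-axis; with |GM| = 29.0, M = (40.4, -27.0). ∠GMC = 137.6° gives MC at -105° from the x-axis; with |MC| = 12.5, C = (37.2, -39.1). ∠MCK = 116.7° gives CK at -168° from the x-axis; with |CK| = 9.0, K = (28.4, -40.9). Then |TK| = |K − T| = 49.8.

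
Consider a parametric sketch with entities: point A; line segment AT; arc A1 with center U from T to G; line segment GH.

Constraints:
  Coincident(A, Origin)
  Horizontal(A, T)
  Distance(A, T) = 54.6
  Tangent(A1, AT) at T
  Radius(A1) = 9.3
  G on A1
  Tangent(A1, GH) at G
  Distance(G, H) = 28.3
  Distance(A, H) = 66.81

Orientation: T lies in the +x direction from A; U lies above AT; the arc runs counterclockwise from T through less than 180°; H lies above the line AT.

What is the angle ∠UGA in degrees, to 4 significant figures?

7.989°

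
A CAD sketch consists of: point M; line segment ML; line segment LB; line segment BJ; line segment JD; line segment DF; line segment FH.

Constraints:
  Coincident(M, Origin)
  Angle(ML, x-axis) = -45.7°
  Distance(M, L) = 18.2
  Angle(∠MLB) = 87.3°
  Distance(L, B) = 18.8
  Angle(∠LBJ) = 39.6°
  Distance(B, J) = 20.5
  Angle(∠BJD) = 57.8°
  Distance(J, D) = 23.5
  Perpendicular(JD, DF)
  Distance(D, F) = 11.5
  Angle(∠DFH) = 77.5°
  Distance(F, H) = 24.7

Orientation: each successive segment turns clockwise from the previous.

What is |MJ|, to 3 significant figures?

5.55

∠MLB = 87.3° gives LB at -138° from the x-axis; with |LB| = 18.8, B = (-1.35, -25.5). ∠LBJ = 39.6° gives BJ at 81.2° from the x-axis; with |BJ| = 20.5, J = (1.79, -5.25). Then |MJ| = |J − M| = 5.55.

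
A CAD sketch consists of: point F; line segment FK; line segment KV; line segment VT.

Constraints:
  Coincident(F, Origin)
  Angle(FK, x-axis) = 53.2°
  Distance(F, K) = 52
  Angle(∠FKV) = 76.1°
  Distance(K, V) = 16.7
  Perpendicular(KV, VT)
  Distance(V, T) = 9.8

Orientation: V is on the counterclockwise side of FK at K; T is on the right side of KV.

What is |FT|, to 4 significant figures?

60.42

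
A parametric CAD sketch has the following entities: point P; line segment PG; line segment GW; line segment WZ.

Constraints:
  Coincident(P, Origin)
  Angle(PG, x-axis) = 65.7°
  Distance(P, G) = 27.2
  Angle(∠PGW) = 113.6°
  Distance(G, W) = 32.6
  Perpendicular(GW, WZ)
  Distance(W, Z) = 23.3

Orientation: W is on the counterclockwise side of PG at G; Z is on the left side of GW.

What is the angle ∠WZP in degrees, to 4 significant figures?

92.14°

P is at the origin; PG runs at 65.7° with length 27.2, so G = 27.2·(cos 65.7°, sin 65.7°) = (11.19, 24.79). ∠PGW = 113.6°, so GW runs at 65.7° + (180° − 113.6°) = 132.1° from the x-axis; with |GW| = 32.6, W = G + 32.6·(cos 132.1°, sin 132.1°) = (-10.66, 48.98). GW is perpendicular to WZ; with |WZ| = 23.3 on the left of GW, Z = W + 23.3·(-0.7420, -0.6704) = (-27.95, 33.36). Then cos ∠WZP = ZW·ZP / (|ZW||ZP|), giving 92.14°.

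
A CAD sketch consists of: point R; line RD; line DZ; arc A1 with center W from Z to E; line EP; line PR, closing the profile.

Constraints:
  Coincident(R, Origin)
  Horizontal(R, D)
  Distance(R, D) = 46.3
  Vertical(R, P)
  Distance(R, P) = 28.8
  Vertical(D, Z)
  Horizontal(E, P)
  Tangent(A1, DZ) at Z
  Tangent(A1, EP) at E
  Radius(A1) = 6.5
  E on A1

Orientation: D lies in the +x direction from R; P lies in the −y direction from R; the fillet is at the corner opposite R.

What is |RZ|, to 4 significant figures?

51.39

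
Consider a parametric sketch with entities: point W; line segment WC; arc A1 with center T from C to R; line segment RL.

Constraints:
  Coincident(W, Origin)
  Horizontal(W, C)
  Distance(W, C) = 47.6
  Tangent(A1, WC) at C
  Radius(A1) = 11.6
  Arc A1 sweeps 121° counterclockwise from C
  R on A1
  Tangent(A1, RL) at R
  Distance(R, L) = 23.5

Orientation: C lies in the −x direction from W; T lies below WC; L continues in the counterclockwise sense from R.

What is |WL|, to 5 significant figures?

59.054

W is at the origin; W and C share the same y with |WC| = 47.6 and C on the −x side, so C = (-47.600, 0.0000). Tangency of A1 to WC means the radius TC is perpendicular to WC, so T = C + (0, -11.6) = (-47.600, -11.600). On A1, C sits at bearing 90° from T; a 121° counterclockwise sweep puts R at bearing 211°, so R = T + 11.6·(cos 211°, sin 211°) = (-57.543, -17.574). The tangent condition forces TR to be normal to RL, so RL runs along (−sin 211°, cos 211°); with |RL| = 23.5, L = (-45.440, -37.718). Then |WL| = |L − W| = 59.054.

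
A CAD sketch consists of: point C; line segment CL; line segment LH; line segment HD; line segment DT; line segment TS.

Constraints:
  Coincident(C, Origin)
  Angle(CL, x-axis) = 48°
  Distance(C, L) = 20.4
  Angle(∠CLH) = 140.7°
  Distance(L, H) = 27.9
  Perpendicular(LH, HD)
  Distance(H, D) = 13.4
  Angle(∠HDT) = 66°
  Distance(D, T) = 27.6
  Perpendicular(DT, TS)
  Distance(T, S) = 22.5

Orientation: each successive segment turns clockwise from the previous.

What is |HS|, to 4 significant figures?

24.41

C is at the origin; CL runs at 48.0° with length 20.4, so L = (13.65, 15.16). ∠CLH = 140.7° gives LH at 8.700° from the x-axis; with |LH| = 27.9, H = (41.23, 19.38). LH ⟂ HD, so HD runs at -81.30°; with |HD| = 13.4, D = (43.26, 6.135). ∠HDT = 66.0° gives DT at 164.7° from the x-axis; with |DT| = 27.6, T = (16.63, 13.42). DT is perpendicular to TS, so TS runs at 74.70°; with |TS| = 22.5, S = (22.57, 35.12). Then |HS| = |S − H| = 24.41.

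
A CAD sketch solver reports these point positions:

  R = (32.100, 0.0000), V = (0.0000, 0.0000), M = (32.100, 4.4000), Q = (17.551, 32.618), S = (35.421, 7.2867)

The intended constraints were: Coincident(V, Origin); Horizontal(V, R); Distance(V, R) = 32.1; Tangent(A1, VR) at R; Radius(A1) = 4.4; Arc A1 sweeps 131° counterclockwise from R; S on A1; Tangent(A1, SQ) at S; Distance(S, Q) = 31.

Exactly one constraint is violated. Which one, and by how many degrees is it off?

Tangent(A1, SQ) at S — off by 5.80°.

V = (0.00, 0.00) ✓; V.y = 0.00, R.y = 0.00 ✓; |VR| = 32.10 ✓; ∠(MR, RV) = 90.00° ✓; |MR| = 4.400 ✓; bearing(M→S) − bearing(M→R) = 131.0° ✓; |MS| = 4.400 ✓; ∠(MS, SQ) = 95.80° ✗; |SQ| = 31.00 ✓.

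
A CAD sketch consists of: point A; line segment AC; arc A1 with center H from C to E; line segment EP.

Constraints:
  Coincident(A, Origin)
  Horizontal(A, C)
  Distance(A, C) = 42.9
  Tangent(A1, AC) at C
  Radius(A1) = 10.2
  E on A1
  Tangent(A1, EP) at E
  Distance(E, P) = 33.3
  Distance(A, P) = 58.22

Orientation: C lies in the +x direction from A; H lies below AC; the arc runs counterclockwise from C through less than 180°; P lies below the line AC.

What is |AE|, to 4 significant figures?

34.80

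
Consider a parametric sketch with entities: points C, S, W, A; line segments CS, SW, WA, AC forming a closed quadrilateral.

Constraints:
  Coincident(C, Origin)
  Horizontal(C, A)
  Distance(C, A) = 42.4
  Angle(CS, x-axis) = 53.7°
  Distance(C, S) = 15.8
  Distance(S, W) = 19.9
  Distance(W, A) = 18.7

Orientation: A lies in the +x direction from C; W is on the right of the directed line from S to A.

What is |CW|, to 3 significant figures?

23.8

Checks: |SW| = 19.90 ✓; |WA| = 18.70 ✓.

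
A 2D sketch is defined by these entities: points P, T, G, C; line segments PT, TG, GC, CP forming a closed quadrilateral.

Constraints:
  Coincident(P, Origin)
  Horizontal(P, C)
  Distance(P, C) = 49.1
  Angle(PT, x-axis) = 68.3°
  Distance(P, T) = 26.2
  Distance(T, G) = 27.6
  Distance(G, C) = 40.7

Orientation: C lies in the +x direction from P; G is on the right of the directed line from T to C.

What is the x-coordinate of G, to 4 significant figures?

8.529

P is at the origin; PC is horizontal with |PC| = 49.1 and C in +x, so C = (49.1, 0). PT runs at 68.3° with |PT| = 26.2, so T = (9.687, 24.34). G is determined by |TG| = 27.6 and |GC| = 40.7 together: it lies at the intersection of circle(T, 27.6) and circle(C, 40.7). With |TC| = 46.32, the foot of the radical line on TC is 13.50 from T and the perpendicular offset is √(27.6² − 13.50²) = 24.07. Taking the right-of-TC solution: G = (8.529, -3.232).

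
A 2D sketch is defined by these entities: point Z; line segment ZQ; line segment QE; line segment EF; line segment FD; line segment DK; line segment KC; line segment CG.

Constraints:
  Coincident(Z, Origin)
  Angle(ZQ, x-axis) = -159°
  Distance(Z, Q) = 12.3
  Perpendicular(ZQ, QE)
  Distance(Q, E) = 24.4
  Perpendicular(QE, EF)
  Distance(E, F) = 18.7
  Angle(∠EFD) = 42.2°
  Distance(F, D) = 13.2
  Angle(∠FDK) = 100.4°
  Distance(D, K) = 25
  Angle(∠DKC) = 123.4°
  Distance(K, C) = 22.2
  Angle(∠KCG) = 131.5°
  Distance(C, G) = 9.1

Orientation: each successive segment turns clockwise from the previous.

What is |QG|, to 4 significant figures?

58.44

Z is at the origin; ZQ runs at -159.0° with length 12.3, so Q = (-11.48, -4.408). The perpendicularity gives QE at right angles to ZQ, so QE runs at 111.0°; with |QE| = 24.4, E = (-20.23, 18.37). QE is perpendicular to EF, so EF runs at 21.00°; with |EF| = 18.7, F = (-2.769, 25.07). ∠EFD = 42.2° gives FD at -116.8° from the x-axis; with |FD| = 13.2, D = (-8.721, 13.29). ∠FDK = 100.4° gives DK at 163.6° from the x-axis; with |DK| = 25.0, K = (-32.70, 20.35). ∠DKC = 123.4° gives KC at 107.0° from the x-axis; with |KC| = 22.2, C = (-39.19, 41.58). ∠KCG = 131.5° gives CG at 58.50° from the x-axis; with |CG| = 9.1, G = (-34.44, 49.34). Then |QG| = |G − Q| = 58.44.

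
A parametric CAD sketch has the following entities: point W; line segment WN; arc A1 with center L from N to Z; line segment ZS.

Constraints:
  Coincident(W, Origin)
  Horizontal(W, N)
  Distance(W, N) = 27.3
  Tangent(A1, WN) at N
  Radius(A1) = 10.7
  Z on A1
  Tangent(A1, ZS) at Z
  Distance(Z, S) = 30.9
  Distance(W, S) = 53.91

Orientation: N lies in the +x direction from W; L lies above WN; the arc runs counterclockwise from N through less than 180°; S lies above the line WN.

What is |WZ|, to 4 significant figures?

39.86

W is at the origin; WN is horizontal with |WN| = 27.3 and N on the +x side, so N = (27.30, 0.000). Tangency of A1 to WN means the radius LN is perpendicular to WN, so L = N + (0, 10.7) = (27.30, 10.70). Since LZ ⟂ ZS (tangency), |LS| = √(10.7² + 30.9²) = 32.70 regardless of where Z sits on A1. So S lies on both circle(W, 53.91) and circle(L, 32.70); the above-WN intersection is S = (32.55, 42.98). Z is the foot of the tangent from S: Z = (37.84, 12.53).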